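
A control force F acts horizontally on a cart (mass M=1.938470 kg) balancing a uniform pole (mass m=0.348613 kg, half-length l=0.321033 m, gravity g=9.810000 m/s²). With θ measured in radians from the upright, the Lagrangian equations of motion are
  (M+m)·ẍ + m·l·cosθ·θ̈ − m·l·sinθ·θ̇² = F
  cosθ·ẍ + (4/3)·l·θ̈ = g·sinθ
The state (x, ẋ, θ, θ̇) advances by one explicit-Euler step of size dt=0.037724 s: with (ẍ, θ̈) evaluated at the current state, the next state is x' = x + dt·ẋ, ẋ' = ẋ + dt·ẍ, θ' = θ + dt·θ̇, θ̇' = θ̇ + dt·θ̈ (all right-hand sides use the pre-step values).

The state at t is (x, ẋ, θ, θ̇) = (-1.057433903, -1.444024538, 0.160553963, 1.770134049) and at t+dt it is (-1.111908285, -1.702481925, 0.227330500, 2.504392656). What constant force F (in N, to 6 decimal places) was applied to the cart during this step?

ẍ = (ẋ'−ẋ)/dt = (-1.702481925−-1.444024538)/0.037724 = -6.851272
θ̈ = (θ̇'−θ̇)/dt = (2.504392656−1.770134049)/0.037724 = 19.463965
sinθ=0.159865, cosθ=0.987139
F = (M+m)·ẍ + m·l·cosθ·θ̈ − m·l·sinθ·θ̇² = -15.669428 + 2.150319 − 0.056061 = -13.575170

F = -13.575170 N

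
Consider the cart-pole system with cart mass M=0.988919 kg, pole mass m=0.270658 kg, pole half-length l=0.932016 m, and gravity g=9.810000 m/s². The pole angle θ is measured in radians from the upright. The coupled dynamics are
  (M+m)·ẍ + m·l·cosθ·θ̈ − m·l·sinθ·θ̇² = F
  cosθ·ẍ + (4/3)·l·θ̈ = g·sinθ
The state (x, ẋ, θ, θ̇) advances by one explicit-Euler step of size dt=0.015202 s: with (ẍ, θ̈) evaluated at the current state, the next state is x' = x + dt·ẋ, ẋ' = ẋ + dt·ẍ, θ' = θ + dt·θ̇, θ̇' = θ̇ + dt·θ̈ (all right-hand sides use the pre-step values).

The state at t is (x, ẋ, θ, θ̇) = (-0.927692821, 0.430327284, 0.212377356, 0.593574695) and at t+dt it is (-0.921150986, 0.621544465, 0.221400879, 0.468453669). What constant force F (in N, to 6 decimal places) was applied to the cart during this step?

F = 13.795183 N

ẍ = (ẋ'−ẋ)/dt = (0.621544465−0.430327284)/0.015202 = 12.578423
θ̈ = (θ̇'−θ̇)/dt = (0.468453669−0.593574695)/0.015202 = -8.230563
sinθ=0.210784, cosθ=0.977533
F = (M+m)·ẍ + m·l·cosθ·θ̈ − m·l·sinθ·θ̇² = 15.843492 + -2.029575 − 0.018734 = 13.795183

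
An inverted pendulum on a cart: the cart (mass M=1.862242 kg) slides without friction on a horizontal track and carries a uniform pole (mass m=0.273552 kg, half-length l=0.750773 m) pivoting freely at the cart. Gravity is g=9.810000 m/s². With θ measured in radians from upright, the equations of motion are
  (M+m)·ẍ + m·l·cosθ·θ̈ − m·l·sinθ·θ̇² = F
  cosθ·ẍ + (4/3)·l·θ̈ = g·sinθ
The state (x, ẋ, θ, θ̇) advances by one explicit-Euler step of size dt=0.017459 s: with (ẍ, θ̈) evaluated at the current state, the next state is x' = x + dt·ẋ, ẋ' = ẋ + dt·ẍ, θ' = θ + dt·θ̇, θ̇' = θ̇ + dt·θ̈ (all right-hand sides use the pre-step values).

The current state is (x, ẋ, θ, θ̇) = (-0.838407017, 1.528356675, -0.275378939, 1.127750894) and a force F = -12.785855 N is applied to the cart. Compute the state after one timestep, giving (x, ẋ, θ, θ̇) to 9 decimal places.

(-0.811723438, 1.417721641, -0.255689536, 1.187584717)

sinθ=-0.271911618, cosθ=0.962322229
temp = (F + m·l·θ̇²·sinθ)/(M+m) = (-12.785855 + -0.071023597)/2.135794 = -6.019718473
θ̈ = (g·sinθ − cosθ·temp)/(l·(4/3 − m·cos²θ/(M+m))) = 3.427104799
ẍ = temp − m·l·θ̈·cosθ/(M+m) = -6.336848293
Euler: x'=-0.838407017+0.017459·1.528356675=-0.811723438, ẋ'=1.528356675+0.017459·-6.336848293=1.417721641
       θ'=-0.275378939+0.017459·1.127750894=-0.255689536, θ̇'=1.127750894+0.017459·3.427104799=1.187584717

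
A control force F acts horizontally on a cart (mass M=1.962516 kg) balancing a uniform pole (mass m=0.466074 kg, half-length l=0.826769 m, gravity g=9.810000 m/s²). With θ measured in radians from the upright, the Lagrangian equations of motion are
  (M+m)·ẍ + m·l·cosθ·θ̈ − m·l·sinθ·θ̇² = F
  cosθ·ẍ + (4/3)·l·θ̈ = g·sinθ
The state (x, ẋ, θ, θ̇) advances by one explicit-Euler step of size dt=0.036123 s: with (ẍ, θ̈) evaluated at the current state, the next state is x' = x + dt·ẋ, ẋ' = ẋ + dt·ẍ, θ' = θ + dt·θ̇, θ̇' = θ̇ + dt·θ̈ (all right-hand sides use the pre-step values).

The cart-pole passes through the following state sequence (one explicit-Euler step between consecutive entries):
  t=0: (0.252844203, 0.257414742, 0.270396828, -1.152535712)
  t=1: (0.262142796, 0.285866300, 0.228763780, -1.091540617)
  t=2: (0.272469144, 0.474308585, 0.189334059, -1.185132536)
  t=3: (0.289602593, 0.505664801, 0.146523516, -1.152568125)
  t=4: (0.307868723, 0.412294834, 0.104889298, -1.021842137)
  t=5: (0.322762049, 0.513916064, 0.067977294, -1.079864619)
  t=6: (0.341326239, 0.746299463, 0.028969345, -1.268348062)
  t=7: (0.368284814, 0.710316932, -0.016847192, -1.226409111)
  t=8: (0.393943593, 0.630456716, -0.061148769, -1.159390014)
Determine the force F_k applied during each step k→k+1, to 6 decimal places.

step 0→1:
  ẍ = (ẋ'−ẋ)/dt = (0.285866300−0.257414742)/0.036123 = 0.787630
  θ̈ = (θ̇'−θ̇)/dt = (-1.091540617−-1.152535712)/0.036123 = 1.688539
  sinθ=0.267114, cosθ=0.963665
  F = (M+m)·ẍ + m·l·cosθ·θ̈ − m·l·sinθ·θ̇² = 1.912830 + 0.627013 − 0.136724 = 2.403119
step 1→2:
  ẍ = (ẋ'−ẋ)/dt = (0.474308585−0.285866300)/0.036123 = 5.216684
  θ̈ = (θ̇'−θ̇)/dt = (-1.185132536−-1.091540617)/0.036123 = -2.590923
  sinθ=0.226774, cosθ=0.973947
  F = (M+m)·ẍ + m·l·cosθ·θ̈ − m·l·sinθ·θ̇² = 12.669187 + -0.972365 − 0.104115 = 11.592708
step 2→3:
  ẍ = (ẋ'−ẋ)/dt = (0.505664801−0.474308585)/0.036123 = 0.868040
  θ̈ = (θ̇'−θ̇)/dt = (-1.152568125−-1.185132536)/0.036123 = 0.901487
  sinθ=0.188205, cosθ=0.982130
  F = (M+m)·ẍ + m·l·cosθ·θ̈ − m·l·sinθ·θ̇² = 2.108114 + 0.341167 − 0.101860 = 2.347421
step 3→4:
  ẍ = (ẋ'−ẋ)/dt = (0.412294834−0.505664801)/0.036123 = -2.584779
  θ̈ = (θ̇'−θ̇)/dt = (-1.021842137−-1.152568125)/0.036123 = 3.618913
  sinθ=0.146000, cosθ=0.989285
  F = (M+m)·ẍ + m·l·cosθ·θ̈ − m·l·sinθ·θ̇² = -6.277368 + 1.379553 − 0.074735 = -4.972550
step 4→5:
  ẍ = (ẋ'−ẋ)/dt = (0.513916064−0.412294834)/0.036123 = 2.813200
  θ̈ = (θ̇'−θ̇)/dt = (-1.079864619−-1.021842137)/0.036123 = -1.606248
  sinθ=0.104697, cosθ=0.994504
  F = (M+m)·ẍ + m·l·cosθ·θ̈ − m·l·sinθ·θ̇² = 6.832110 + -0.615543 − 0.042125 = 6.174442
step 5→6:
  ẍ = (ẋ'−ẋ)/dt = (0.746299463−0.513916064)/0.036123 = 6.433115
  θ̈ = (θ̇'−θ̇)/dt = (-1.268348062−-1.079864619)/0.036123 = -5.217824
  sinθ=0.067925, cosθ=0.997690
  F = (M+m)·ẍ + m·l·cosθ·θ̈ − m·l·sinθ·θ̇² = 15.623398 + -2.005969 − 0.030522 = 13.586907
step 6→7:
  ẍ = (ẋ'−ẋ)/dt = (0.710316932−0.746299463)/0.036123 = -0.996111
  θ̈ = (θ̇'−θ̇)/dt = (-1.226409111−-1.268348062)/0.036123 = 1.161004
  sinθ=0.028965, cosθ=0.999580
  F = (M+m)·ẍ + m·l·cosθ·θ̈ − m·l·sinθ·θ̇² = -2.419146 + 0.447188 − 0.017955 = -1.989913
step 7→8:
  ẍ = (ẋ'−ẋ)/dt = (0.630456716−0.710316932)/0.036123 = -2.210786
  θ̈ = (θ̇'−θ̇)/dt = (-1.159390014−-1.226409111)/0.036123 = 1.855303
  sinθ=-0.016846, cosθ=0.999858
  F = (M+m)·ẍ + m·l·cosθ·θ̈ − m·l·sinθ·θ̇² = -5.369092 + 0.714813 − -0.009764 = -4.644516

F_0 = 2.403119 N
F_1 = 11.592708 N
F_2 = 2.347421 N
F_3 = -4.972550 N
F_4 = 6.174442 N
F_5 = 13.586907 N
F_6 = -1.989913 N
F_7 = -4.644516 N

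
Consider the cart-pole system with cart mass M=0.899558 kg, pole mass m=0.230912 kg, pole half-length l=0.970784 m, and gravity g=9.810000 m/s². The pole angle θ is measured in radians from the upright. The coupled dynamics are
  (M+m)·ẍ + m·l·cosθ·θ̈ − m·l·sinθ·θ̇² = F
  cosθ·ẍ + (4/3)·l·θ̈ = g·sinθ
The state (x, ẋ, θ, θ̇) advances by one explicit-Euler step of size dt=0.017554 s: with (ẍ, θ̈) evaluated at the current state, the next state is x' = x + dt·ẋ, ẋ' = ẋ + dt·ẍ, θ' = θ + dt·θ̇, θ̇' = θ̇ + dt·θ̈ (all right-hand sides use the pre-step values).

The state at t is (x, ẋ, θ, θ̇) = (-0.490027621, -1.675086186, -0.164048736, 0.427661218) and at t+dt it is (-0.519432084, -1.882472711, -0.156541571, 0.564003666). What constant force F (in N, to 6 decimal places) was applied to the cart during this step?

ẍ = (ẋ'−ẋ)/dt = (-1.882472711−-1.675086186)/0.017554 = -11.814203
θ̈ = (θ̇'−θ̇)/dt = (0.564003666−0.427661218)/0.017554 = 7.767030
sinθ=-0.163314, cosθ=0.986574
F = (M+m)·ẍ + m·l·cosθ·θ̈ − m·l·sinθ·θ̇² = -13.355602 + 1.717726 − -0.006696 = -11.631181

F = -11.631181 N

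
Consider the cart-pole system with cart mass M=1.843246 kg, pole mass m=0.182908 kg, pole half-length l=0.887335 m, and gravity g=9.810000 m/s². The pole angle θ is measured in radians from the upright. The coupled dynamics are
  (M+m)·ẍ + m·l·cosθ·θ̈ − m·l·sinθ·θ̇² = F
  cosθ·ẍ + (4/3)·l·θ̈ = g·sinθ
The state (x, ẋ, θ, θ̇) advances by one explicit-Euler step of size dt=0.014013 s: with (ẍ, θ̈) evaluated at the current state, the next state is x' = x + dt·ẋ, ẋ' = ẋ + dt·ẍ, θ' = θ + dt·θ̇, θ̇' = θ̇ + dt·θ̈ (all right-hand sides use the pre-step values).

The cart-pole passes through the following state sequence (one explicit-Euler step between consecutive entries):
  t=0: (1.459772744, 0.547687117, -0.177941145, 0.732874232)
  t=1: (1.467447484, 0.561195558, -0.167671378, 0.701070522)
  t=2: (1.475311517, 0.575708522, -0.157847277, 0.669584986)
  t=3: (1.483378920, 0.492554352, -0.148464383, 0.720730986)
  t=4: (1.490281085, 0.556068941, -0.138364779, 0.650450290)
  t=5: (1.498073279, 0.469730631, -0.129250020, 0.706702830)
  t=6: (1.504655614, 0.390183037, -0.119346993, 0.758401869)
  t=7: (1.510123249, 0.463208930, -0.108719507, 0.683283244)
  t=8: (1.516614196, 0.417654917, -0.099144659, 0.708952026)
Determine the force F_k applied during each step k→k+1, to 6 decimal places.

F_0 = 1.606090 N
F_1 = 1.752201 N
F_2 = -11.426892 N
F_3 = 8.391063 N
F_4 = -11.828975 N
F_5 = -10.897629 N
F_6 = 9.706157 N
F_7 = -6.282935 N

step 0→1:
  ẍ = (ẋ'−ẋ)/dt = (0.561195558−0.547687117)/0.014013 = 0.963993
  θ̈ = (θ̇'−θ̇)/dt = (0.701070522−0.732874232)/0.014013 = -2.269586
  sinθ=-0.177004, cosθ=0.984210
  F = (M+m)·ẍ + m·l·cosθ·θ̈ − m·l·sinθ·θ̇² = 1.953199 + -0.362539 − -0.015430 = 1.606090
step 1→2:
  ẍ = (ẋ'−ẋ)/dt = (0.575708522−0.561195558)/0.014013 = 1.035679
  θ̈ = (θ̇'−θ̇)/dt = (0.669584986−0.701070522)/0.014013 = -2.246880
  sinθ=-0.166887, cosθ=0.985976
  F = (M+m)·ẍ + m·l·cosθ·θ̈ − m·l·sinθ·θ̇² = 2.098444 + -0.359556 − -0.013313 = 1.752201
step 2→3:
  ẍ = (ẋ'−ẋ)/dt = (0.492554352−0.575708522)/0.014013 = -5.934073
  θ̈ = (θ̇'−θ̇)/dt = (0.720730986−0.669584986)/0.014013 = 3.649897
  sinθ=-0.157193, cosθ=0.987568
  F = (M+m)·ẍ + m·l·cosθ·θ̈ − m·l·sinθ·θ̇² = -12.023347 + 0.585016 − -0.011438 = -11.426892
step 3→4:
  ẍ = (ẋ'−ẋ)/dt = (0.556068941−0.492554352)/0.014013 = 4.532548
  θ̈ = (θ̇'−θ̇)/dt = (0.650450290−0.720730986)/0.014013 = -5.015393
  sinθ=-0.147920, cosθ=0.988999
  F = (M+m)·ẍ + m·l·cosθ·θ̈ − m·l·sinθ·θ̇² = 9.183639 + -0.805047 − -0.012471 = 8.391063
step 4→5:
  ẍ = (ẋ'−ẋ)/dt = (0.469730631−0.556068941)/0.014013 = -6.161301
  θ̈ = (θ̇'−θ̇)/dt = (0.706702830−0.650450290)/0.014013 = 4.014311
  sinθ=-0.137924, cosθ=0.990443
  F = (M+m)·ẍ + m·l·cosθ·θ̈ − m·l·sinθ·θ̇² = -12.483744 + 0.645299 − -0.009471 = -11.828975
step 5→6:
  ẍ = (ẋ'−ẋ)/dt = (0.390183037−0.469730631)/0.014013 = -5.676700
  θ̈ = (θ̇'−θ̇)/dt = (0.758401869−0.706702830)/0.014013 = 3.689363
  sinθ=-0.128890, cosθ=0.991659
  F = (M+m)·ẍ + m·l·cosθ·θ̈ − m·l·sinθ·θ̇² = -11.501868 + 0.593791 − -0.010448 = -10.897629
step 6→7:
  ẍ = (ẋ'−ẋ)/dt = (0.463208930−0.390183037)/0.014013 = 5.211296
  θ̈ = (θ̇'−θ̇)/dt = (0.683283244−0.758401869)/0.014013 = -5.360638
  sinθ=-0.119064, cosθ=0.992887
  F = (M+m)·ẍ + m·l·cosθ·θ̈ − m·l·sinθ·θ̇² = 10.558889 + -0.863846 − -0.011115 = 9.706157
step 7→8:
  ẍ = (ẋ'−ẋ)/dt = (0.417654917−0.463208930)/0.014013 = -3.250839
  θ̈ = (θ̇'−θ̇)/dt = (0.708952026−0.683283244)/0.014013 = 1.831783
  sinθ=-0.108505, cosθ=0.994096
  F = (M+m)·ẍ + m·l·cosθ·θ̈ − m·l·sinθ·θ̇² = -6.586701 + 0.295544 − -0.008222 = -6.282935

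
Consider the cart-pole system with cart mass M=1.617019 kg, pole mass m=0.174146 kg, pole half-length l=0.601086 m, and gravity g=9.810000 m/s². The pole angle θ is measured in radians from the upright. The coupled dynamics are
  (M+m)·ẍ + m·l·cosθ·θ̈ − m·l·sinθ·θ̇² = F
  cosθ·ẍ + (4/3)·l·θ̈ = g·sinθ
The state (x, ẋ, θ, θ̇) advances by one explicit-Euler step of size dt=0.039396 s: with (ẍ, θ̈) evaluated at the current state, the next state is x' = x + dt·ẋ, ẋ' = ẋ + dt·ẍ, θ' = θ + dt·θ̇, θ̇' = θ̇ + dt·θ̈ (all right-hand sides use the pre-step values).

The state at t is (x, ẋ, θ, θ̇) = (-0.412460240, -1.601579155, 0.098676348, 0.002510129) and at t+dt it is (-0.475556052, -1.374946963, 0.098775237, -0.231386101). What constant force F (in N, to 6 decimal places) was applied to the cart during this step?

ẍ = (ẋ'−ẋ)/dt = (-1.374946963−-1.601579155)/0.039396 = 5.752670
θ̈ = (θ̇'−θ̇)/dt = (-0.231386101−0.002510129)/0.039396 = -5.937055
sinθ=0.098516, cosθ=0.995135
F = (M+m)·ẍ + m·l·cosθ·θ̈ − m·l·sinθ·θ̇² = 10.303981 + -0.618448 − 0.000000 = 9.685533

F = 9.685533 N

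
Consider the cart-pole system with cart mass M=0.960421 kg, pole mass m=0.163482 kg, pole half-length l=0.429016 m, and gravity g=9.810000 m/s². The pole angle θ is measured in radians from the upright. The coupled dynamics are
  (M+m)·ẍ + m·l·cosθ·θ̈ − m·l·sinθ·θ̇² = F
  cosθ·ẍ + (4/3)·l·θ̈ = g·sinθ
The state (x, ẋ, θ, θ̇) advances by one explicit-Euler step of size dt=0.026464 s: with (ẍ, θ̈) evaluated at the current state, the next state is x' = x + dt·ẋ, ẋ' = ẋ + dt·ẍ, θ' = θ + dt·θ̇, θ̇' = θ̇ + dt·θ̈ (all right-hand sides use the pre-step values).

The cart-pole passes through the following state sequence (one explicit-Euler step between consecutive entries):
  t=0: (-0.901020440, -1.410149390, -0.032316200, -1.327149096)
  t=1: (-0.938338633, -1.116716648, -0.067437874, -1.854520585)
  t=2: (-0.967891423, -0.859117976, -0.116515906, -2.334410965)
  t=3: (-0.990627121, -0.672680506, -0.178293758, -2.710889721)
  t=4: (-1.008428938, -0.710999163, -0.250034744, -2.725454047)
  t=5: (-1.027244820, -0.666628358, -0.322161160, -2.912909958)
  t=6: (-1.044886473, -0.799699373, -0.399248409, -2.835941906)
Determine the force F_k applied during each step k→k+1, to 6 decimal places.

step 0→1:
  ẍ = (ẋ'−ẋ)/dt = (-1.116716648−-1.410149390)/0.026464 = 11.087997
  θ̈ = (θ̇'−θ̇)/dt = (-1.854520585−-1.327149096)/0.026464 = -19.927883
  sinθ=-0.032311, cosθ=0.999478
  F = (M+m)·ẍ + m·l·cosθ·θ̈ − m·l·sinθ·θ̇² = 12.461833 + -1.396940 − -0.003991 = 11.068884
step 1→2:
  ẍ = (ẋ'−ẋ)/dt = (-0.859117976−-1.116716648)/0.026464 = 9.733928
  θ̈ = (θ̇'−θ̇)/dt = (-2.334410965−-1.854520585)/0.026464 = -18.133705
  sinθ=-0.067387, cosθ=0.997727
  F = (M+m)·ẍ + m·l·cosθ·θ̈ − m·l·sinθ·θ̇² = 10.939991 + -1.268942 − -0.016255 = 9.687304
step 2→3:
  ẍ = (ẋ'−ẋ)/dt = (-0.672680506−-0.859117976)/0.026464 = 7.044947
  θ̈ = (θ̇'−θ̇)/dt = (-2.710889721−-2.334410965)/0.026464 = -14.226071
  sinθ=-0.116252, cosθ=0.993220
  F = (M+m)·ẍ + m·l·cosθ·θ̈ − m·l·sinθ·θ̇² = 7.917837 + -0.991000 − -0.044432 = 6.971269
step 3→4:
  ẍ = (ẋ'−ẋ)/dt = (-0.710999163−-0.672680506)/0.026464 = -1.447954
  θ̈ = (θ̇'−θ̇)/dt = (-2.725454047−-2.710889721)/0.026464 = -0.550345
  sinθ=-0.177351, cosθ=0.984148
  F = (M+m)·ẍ + m·l·cosθ·θ̈ − m·l·sinθ·θ̇² = -1.627360 + -0.037987 − -0.091411 = -1.573936
step 4→5:
  ẍ = (ẋ'−ẋ)/dt = (-0.666628358−-0.710999163)/0.026464 = 1.676648
  θ̈ = (θ̇'−θ̇)/dt = (-2.912909958−-2.725454047)/0.026464 = -7.083431
  sinθ=-0.247438, cosθ=0.968904
  F = (M+m)·ẍ + m·l·cosθ·θ̈ − m·l·sinθ·θ̇² = 1.884389 + -0.481358 − -0.128910 = 1.531942
step 5→6:
  ẍ = (ẋ'−ẋ)/dt = (-0.799699373−-0.666628358)/0.026464 = -5.028379
  θ̈ = (θ̇'−θ̇)/dt = (-2.835941906−-2.912909958)/0.026464 = 2.908406
  sinθ=-0.316617, cosθ=0.948553
  F = (M+m)·ẍ + m·l·cosθ·θ̈ − m·l·sinθ·θ̇² = -5.651410 + 0.193491 − -0.188422 = -5.269497

F_0 = 11.068884 N
F_1 = 9.687304 N
F_2 = 6.971269 N
F_3 = -1.573936 N
F_4 = 1.531942 N
F_5 = -5.269497 N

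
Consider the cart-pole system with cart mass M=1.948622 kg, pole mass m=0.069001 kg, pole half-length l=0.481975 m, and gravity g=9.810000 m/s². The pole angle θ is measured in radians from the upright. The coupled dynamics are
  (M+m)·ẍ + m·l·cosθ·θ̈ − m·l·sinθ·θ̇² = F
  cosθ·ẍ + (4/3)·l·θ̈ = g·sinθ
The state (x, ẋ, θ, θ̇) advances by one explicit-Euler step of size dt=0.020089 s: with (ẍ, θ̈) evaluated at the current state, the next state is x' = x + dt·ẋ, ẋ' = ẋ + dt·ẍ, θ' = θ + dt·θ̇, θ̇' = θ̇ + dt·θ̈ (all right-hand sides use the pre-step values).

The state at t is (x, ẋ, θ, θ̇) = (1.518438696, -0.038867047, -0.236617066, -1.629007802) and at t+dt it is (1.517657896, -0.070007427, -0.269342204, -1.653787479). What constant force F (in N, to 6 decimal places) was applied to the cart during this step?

F = -3.146751 N

ẍ = (ẋ'−ẋ)/dt = (-0.070007427−-0.038867047)/0.020089 = -1.550121
θ̈ = (θ̇'−θ̇)/dt = (-1.653787479−-1.629007802)/0.020089 = -1.233495
sinθ=-0.234415, cosθ=0.972137
F = (M+m)·ẍ + m·l·cosθ·θ̈ − m·l·sinθ·θ̇² = -3.127560 + -0.039879 − -0.020688 = -3.146751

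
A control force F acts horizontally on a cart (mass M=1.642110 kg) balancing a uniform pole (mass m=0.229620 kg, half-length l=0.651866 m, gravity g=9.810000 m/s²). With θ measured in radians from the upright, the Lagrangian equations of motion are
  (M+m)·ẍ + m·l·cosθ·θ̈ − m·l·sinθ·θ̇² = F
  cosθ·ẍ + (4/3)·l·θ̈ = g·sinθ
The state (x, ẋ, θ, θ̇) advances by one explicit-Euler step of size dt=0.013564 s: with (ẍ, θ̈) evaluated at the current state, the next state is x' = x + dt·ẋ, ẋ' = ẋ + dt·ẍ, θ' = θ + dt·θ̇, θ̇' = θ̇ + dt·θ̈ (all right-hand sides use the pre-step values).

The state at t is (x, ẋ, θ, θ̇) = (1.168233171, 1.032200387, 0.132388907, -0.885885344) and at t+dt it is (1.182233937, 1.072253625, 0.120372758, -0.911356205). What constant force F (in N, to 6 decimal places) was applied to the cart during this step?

ẍ = (ẋ'−ẋ)/dt = (1.072253625−1.032200387)/0.013564 = 2.952908
θ̈ = (θ̇'−θ̇)/dt = (-0.911356205−-0.885885344)/0.013564 = -1.877828
sinθ=0.132003, cosθ=0.991249
F = (M+m)·ẍ + m·l·cosθ·θ̈ − m·l·sinθ·θ̇² = 5.527046 + -0.278616 − 0.015506 = 5.232923

F = 5.232923 N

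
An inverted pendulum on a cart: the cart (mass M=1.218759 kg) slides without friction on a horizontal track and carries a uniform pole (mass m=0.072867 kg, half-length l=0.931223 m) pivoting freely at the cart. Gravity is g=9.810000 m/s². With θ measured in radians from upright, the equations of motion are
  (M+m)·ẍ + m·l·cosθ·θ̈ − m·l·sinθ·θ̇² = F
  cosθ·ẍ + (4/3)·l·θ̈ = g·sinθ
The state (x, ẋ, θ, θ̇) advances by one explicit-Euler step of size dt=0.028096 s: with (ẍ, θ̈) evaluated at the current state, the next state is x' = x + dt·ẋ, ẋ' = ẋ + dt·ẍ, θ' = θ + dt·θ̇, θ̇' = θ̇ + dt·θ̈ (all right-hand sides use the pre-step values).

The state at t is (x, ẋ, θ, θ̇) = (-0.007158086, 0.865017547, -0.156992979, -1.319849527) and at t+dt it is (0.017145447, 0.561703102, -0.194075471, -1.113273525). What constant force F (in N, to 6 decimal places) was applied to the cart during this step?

F = -13.432683 N

ẍ = (ẋ'−ẋ)/dt = (0.561703102−0.865017547)/0.028096 = -10.795645
θ̈ = (θ̇'−θ̇)/dt = (-1.113273525−-1.319849527)/0.028096 = 7.352506
sinθ=-0.156349, cosθ=0.987702
F = (M+m)·ẍ + m·l·cosθ·θ̈ − m·l·sinθ·θ̇² = -13.943936 + 0.492772 − -0.018481 = -13.432683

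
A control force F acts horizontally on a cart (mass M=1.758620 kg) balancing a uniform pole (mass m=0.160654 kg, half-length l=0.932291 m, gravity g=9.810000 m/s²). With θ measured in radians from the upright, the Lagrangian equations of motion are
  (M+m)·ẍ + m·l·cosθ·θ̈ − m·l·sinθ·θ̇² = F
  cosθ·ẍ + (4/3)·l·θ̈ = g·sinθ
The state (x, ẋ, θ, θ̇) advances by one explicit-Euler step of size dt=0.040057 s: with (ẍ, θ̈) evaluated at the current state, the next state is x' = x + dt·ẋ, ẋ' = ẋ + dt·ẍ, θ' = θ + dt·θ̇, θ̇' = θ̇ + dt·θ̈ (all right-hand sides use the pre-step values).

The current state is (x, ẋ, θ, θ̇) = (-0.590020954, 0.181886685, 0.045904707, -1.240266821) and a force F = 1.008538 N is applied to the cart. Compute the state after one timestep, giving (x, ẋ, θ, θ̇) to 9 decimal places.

sinθ=0.045888587, cosθ=0.998946564
temp = (F + m·l·θ̇²·sinθ)/(M+m) = (1.008538 + 0.010572507)/1.919274 = 0.530987502
θ̈ = (g·sinθ − cosθ·temp)/(l·(4/3 − m·cos²θ/(M+m))) = -0.068882950
ẍ = temp − m·l·θ̈·cosθ/(M+m) = 0.536357326
Euler: x'=-0.590020954+0.040057·0.181886685=-0.582735119, ẋ'=0.181886685+0.040057·0.536357326=0.203371550
       θ'=0.045904707+0.040057·-1.240266821=-0.003776661, θ̇'=-1.240266821+0.040057·-0.068882950=-1.243026065

(-0.582735119, 0.203371550, -0.003776661, -1.243026065)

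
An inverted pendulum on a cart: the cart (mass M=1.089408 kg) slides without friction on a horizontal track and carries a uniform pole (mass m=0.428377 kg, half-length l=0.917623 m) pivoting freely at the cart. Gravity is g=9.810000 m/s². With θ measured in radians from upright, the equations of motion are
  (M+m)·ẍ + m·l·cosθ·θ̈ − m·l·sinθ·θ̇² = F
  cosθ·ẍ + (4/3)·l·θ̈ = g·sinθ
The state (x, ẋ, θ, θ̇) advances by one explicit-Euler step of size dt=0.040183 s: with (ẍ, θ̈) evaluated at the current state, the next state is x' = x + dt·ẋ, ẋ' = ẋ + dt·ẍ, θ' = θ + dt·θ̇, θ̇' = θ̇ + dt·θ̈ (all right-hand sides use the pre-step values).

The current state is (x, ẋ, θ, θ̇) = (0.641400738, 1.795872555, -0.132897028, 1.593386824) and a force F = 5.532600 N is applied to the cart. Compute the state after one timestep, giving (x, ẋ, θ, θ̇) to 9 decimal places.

(0.713564285, 1.990222324, -0.068869965, 1.393247989)

sinθ=-0.132506177, cosθ=0.991182180
temp = (F + m·l·θ̇²·sinθ)/(M+m) = (5.532600 + -0.132241877)/1.517785 = 3.558052111
θ̈ = (g·sinθ − cosθ·temp)/(l·(4/3 − m·cos²θ/(M+m))) = -4.980684240
ẍ = temp − m·l·θ̈·cosθ/(M+m) = 4.836616706
Euler: x'=0.641400738+0.040183·1.795872555=0.713564285, ẋ'=1.795872555+0.040183·4.836616706=1.990222324
       θ'=-0.132897028+0.040183·1.593386824=-0.068869965, θ̇'=1.593386824+0.040183·-4.980684240=1.393247989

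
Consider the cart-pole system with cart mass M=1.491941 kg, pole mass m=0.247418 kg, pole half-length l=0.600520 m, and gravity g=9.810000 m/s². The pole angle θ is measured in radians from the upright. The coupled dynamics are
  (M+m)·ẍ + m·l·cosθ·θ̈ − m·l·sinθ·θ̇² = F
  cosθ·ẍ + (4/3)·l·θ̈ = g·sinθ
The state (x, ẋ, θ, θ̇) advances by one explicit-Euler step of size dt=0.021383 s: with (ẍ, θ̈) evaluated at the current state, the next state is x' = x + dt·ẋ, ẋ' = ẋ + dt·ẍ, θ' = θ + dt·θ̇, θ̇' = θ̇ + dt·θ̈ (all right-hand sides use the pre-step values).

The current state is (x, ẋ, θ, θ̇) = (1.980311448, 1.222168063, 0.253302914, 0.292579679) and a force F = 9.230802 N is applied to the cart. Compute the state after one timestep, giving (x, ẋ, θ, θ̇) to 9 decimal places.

(2.006445068, 1.342265806, 0.259559145, 0.213027176)

sinθ=0.250602838, cosθ=0.968089984
temp = (F + m·l·θ̇²·sinθ)/(M+m) = (9.230802 + 0.003187374)/1.739359 = 5.308846175
θ̈ = (g·sinθ − cosθ·temp)/(l·(4/3 − m·cos²θ/(M+m))) = -3.720362122
ẍ = temp − m·l·θ̈·cosθ/(M+m) = 5.616505782
Euler: x'=1.980311448+0.021383·1.222168063=2.006445068, ẋ'=1.222168063+0.021383·5.616505782=1.342265806
       θ'=0.253302914+0.021383·0.292579679=0.259559145, θ̇'=0.292579679+0.021383·-3.720362122=0.213027176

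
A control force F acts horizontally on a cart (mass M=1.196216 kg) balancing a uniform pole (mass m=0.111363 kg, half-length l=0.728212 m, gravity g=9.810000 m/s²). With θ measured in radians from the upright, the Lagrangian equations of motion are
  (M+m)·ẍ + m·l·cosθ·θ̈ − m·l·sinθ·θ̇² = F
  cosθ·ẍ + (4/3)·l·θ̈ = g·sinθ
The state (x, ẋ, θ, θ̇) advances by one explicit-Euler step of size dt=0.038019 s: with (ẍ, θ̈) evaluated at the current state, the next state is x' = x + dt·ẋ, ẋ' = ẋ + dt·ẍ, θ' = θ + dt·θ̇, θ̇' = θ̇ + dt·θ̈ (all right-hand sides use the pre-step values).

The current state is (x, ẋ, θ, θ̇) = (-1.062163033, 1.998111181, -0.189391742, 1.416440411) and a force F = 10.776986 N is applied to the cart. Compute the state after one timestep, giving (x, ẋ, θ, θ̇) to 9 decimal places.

sinθ=-0.188261548, cosθ=0.982118928
temp = (F + m·l·θ̇²·sinθ)/(M+m) = (10.776986 + -0.030630705)/1.307579 = 8.218513218
θ̈ = (g·sinθ − cosθ·temp)/(l·(4/3 − m·cos²θ/(M+m))) = -10.885855242
ẍ = temp − m·l·θ̈·cosθ/(M+m) = 8.881580276
Euler: x'=-1.062163033+0.038019·1.998111181=-0.986196844, ẋ'=1.998111181+0.038019·8.881580276=2.335779982
       θ'=-0.189391742+0.038019·1.416440411=-0.135540094, θ̇'=1.416440411+0.038019·-10.885855242=1.002571081

(-0.986196844, 2.335779982, -0.135540094, 1.002571081)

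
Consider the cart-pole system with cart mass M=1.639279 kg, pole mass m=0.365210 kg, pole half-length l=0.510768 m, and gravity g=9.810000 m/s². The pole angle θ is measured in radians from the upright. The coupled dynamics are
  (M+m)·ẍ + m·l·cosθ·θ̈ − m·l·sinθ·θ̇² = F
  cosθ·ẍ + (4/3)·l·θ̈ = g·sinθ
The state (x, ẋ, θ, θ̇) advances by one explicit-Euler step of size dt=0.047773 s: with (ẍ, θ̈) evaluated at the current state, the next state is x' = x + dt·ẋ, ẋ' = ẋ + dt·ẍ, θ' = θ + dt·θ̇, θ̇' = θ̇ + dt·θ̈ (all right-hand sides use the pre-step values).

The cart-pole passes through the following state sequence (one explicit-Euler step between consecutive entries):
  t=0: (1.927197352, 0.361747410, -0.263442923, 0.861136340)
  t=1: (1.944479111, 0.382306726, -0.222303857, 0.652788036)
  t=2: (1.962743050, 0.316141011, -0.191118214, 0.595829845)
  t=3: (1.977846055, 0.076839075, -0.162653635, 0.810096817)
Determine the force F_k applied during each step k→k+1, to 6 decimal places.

step 0→1:
  ẍ = (ẋ'−ẋ)/dt = (0.382306726−0.361747410)/0.047773 = 0.430354
  θ̈ = (θ̇'−θ̇)/dt = (0.652788036−0.861136340)/0.047773 = -4.361215
  sinθ=-0.260406, cosθ=0.965499
  F = (M+m)·ẍ + m·l·cosθ·θ̈ − m·l·sinθ·θ̇² = 0.862640 + -0.785463 − -0.036021 = 0.113199
step 1→2:
  ẍ = (ẋ'−ẋ)/dt = (0.316141011−0.382306726)/0.047773 = -1.385002
  θ̈ = (θ̇'−θ̇)/dt = (0.595829845−0.652788036)/0.047773 = -1.192267
  sinθ=-0.220477, cosθ=0.975392
  F = (M+m)·ẍ + m·l·cosθ·θ̈ − m·l·sinθ·θ̇² = -2.776222 + -0.216930 − -0.017526 = -2.975626
step 2→3:
  ẍ = (ẋ'−ẋ)/dt = (0.076839075−0.316141011)/0.047773 = -5.009146
  θ̈ = (θ̇'−θ̇)/dt = (0.810096817−0.595829845)/0.047773 = 4.485106
  sinθ=-0.189957, cosθ=0.981792
  F = (M+m)·ẍ + m·l·cosθ·θ̈ − m·l·sinθ·θ̇² = -10.040778 + 0.821408 − -0.012580 = -9.206791

F_0 = 0.113199 N
F_1 = -2.975626 N
F_2 = -9.206791 N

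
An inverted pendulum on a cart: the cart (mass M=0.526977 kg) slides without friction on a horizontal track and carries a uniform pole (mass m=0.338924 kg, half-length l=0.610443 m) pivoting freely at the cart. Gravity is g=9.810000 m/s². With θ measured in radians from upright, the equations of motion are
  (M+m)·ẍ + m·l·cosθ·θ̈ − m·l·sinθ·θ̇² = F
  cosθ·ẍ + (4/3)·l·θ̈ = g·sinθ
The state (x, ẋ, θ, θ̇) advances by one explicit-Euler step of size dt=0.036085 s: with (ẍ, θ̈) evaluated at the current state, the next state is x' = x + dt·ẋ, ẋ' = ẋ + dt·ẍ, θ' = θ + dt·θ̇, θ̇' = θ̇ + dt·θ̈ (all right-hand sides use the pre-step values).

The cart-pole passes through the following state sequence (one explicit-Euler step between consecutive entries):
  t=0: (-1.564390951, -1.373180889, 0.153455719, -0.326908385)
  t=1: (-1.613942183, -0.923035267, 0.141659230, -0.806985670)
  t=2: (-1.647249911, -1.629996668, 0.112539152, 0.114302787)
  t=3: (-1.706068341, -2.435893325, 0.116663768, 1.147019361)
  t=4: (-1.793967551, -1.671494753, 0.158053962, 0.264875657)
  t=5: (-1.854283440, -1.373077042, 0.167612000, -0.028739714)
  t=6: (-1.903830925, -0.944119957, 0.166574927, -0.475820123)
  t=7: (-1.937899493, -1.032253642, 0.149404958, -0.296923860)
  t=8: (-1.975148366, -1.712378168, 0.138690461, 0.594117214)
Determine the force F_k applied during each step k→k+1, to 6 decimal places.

F_0 = 8.078198 N
F_1 = -11.754066 N
F_2 = -13.455082 N
F_3 = 13.287536 N
F_4 = 5.496127 N
F_5 = 7.765871 N
F_6 = -1.111129 N
F_7 = -11.271202 N

step 0→1:
  ẍ = (ẋ'−ẋ)/dt = (-0.923035267−-1.373180889)/0.036085 = 12.474591
  θ̈ = (θ̇'−θ̇)/dt = (-0.806985670−-0.326908385)/0.036085 = -13.304068
  sinθ=0.152854, cosθ=0.988249
  F = (M+m)·ẍ + m·l·cosθ·θ̈ − m·l·sinθ·θ̇² = 10.801761 + -2.720183 − 0.003380 = 8.078198
step 1→2:
  ẍ = (ẋ'−ẋ)/dt = (-1.629996668−-0.923035267)/0.036085 = -19.591559
  θ̈ = (θ̇'−θ̇)/dt = (0.114302787−-0.806985670)/0.036085 = 25.531064
  sinθ=0.141186, cosθ=0.989983
  F = (M+m)·ẍ + m·l·cosθ·θ̈ − m·l·sinθ·θ̇² = -16.964350 + 5.229307 − 0.019023 = -11.754066
step 2→3:
  ẍ = (ẋ'−ẋ)/dt = (-2.435893325−-1.629996668)/0.036085 = -22.333287
  θ̈ = (θ̇'−θ̇)/dt = (1.147019361−0.114302787)/0.036085 = 28.618999
  sinθ=0.112302, cosθ=0.993674
  F = (M+m)·ẍ + m·l·cosθ·θ̈ − m·l·sinθ·θ̇² = -19.338415 + 5.883637 − 0.000304 = -13.455082
step 3→4:
  ẍ = (ẋ'−ẋ)/dt = (-1.671494753−-2.435893325)/0.036085 = 21.183278
  θ̈ = (θ̇'−θ̇)/dt = (0.264875657−1.147019361)/0.036085 = -24.446271
  sinθ=0.116399, cosθ=0.993202
  F = (M+m)·ẍ + m·l·cosθ·θ̈ − m·l·sinθ·θ̇² = 18.342621 + -5.023401 − 0.031684 = 13.287536
step 4→5:
  ẍ = (ẋ'−ẋ)/dt = (-1.373077042−-1.671494753)/0.036085 = 8.269855
  θ̈ = (θ̇'−θ̇)/dt = (-0.028739714−0.264875657)/0.036085 = -8.136771
  sinθ=0.157397, cosθ=0.987535
  F = (M+m)·ẍ + m·l·cosθ·θ̈ − m·l·sinθ·θ̇² = 7.160876 + -1.662464 − 0.002285 = 5.496127
step 5→6:
  ẍ = (ẋ'−ẋ)/dt = (-0.944119957−-1.373077042)/0.036085 = 11.887407
  θ̈ = (θ̇'−θ̇)/dt = (-0.475820123−-0.028739714)/0.036085 = -12.389647
  sinθ=0.166828, cosθ=0.985986
  F = (M+m)·ẍ + m·l·cosθ·θ̈ − m·l·sinθ·θ̇² = 10.293318 + -2.527418 − 0.000029 = 7.765871
step 6→7:
  ẍ = (ẋ'−ẋ)/dt = (-1.032253642−-0.944119957)/0.036085 = -2.442391
  θ̈ = (θ̇'−θ̇)/dt = (-0.296923860−-0.475820123)/0.036085 = 4.957635
  sinθ=0.165806, cosθ=0.986158
  F = (M+m)·ẍ + m·l·cosθ·θ̈ − m·l·sinθ·θ̇² = -2.114869 + 1.011507 − 0.007767 = -1.111129
step 7→8:
  ẍ = (ẋ'−ẋ)/dt = (-1.712378168−-1.032253642)/0.036085 = -18.847846
  θ̈ = (θ̇'−θ̇)/dt = (0.594117214−-0.296923860)/0.036085 = 24.692838
  sinθ=0.148850, cosθ=0.988860
  F = (M+m)·ẍ + m·l·cosθ·θ̈ − m·l·sinθ·θ̇² = -16.320369 + 5.051882 − 0.002715 = -11.271202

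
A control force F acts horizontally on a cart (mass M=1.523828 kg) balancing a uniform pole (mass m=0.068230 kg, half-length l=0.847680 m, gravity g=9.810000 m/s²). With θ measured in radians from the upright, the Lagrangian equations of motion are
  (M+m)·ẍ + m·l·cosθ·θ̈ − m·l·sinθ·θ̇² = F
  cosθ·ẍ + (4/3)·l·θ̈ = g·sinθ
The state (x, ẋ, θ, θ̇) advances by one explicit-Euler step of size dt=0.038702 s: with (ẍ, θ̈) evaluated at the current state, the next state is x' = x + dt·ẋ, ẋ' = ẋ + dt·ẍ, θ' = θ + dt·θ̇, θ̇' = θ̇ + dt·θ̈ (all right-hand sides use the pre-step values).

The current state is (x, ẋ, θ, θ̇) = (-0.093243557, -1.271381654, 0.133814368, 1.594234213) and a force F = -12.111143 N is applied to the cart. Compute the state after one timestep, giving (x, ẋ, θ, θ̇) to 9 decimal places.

(-0.142448570, -1.576568086, 0.195514421, 1.906655904)

sinθ=0.133415372, cosθ=0.991060209
temp = (F + m·l·θ̇²·sinθ)/(M+m) = (-12.111143 + 0.019611799)/1.592058 = -7.594906216
θ̈ = (g·sinθ − cosθ·temp)/(l·(4/3 − m·cos²θ/(M+m))) = 8.072494734
ẍ = temp − m·l·θ̈·cosθ/(M+m) = -7.885546784
Euler: x'=-0.093243557+0.038702·-1.271381654=-0.142448570, ẋ'=-1.271381654+0.038702·-7.885546784=-1.576568086
       θ'=0.133814368+0.038702·1.594234213=0.195514421, θ̇'=1.594234213+0.038702·8.072494734=1.906655904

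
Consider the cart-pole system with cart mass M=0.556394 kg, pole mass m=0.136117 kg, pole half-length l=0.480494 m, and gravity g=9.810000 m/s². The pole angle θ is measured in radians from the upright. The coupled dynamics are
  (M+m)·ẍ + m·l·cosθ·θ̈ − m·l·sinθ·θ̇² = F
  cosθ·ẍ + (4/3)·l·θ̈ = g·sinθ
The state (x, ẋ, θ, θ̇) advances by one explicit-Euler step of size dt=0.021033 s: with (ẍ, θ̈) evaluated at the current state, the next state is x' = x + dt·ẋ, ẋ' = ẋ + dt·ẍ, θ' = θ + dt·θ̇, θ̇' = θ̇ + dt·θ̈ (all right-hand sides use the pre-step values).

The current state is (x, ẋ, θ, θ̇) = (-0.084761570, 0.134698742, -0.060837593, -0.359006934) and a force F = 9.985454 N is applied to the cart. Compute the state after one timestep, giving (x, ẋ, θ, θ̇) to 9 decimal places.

sinθ=-0.060800071, cosθ=0.998149964
temp = (F + m·l·θ̇²·sinθ)/(M+m) = (9.985454 + -0.000512519)/0.692511 = 14.418459029
θ̈ = (g·sinθ − cosθ·temp)/(l·(4/3 − m·cos²θ/(M+m))) = -27.422652273
ẍ = temp − m·l·θ̈·cosθ/(M+m) = 17.003568351
Euler: x'=-0.084761570+0.021033·0.134698742=-0.081928451, ẋ'=0.134698742+0.021033·17.003568351=0.492334795
       θ'=-0.060837593+0.021033·-0.359006934=-0.068388586, θ̇'=-0.359006934+0.021033·-27.422652273=-0.935787579

(-0.081928451, 0.492334795, -0.068388586, -0.935787579)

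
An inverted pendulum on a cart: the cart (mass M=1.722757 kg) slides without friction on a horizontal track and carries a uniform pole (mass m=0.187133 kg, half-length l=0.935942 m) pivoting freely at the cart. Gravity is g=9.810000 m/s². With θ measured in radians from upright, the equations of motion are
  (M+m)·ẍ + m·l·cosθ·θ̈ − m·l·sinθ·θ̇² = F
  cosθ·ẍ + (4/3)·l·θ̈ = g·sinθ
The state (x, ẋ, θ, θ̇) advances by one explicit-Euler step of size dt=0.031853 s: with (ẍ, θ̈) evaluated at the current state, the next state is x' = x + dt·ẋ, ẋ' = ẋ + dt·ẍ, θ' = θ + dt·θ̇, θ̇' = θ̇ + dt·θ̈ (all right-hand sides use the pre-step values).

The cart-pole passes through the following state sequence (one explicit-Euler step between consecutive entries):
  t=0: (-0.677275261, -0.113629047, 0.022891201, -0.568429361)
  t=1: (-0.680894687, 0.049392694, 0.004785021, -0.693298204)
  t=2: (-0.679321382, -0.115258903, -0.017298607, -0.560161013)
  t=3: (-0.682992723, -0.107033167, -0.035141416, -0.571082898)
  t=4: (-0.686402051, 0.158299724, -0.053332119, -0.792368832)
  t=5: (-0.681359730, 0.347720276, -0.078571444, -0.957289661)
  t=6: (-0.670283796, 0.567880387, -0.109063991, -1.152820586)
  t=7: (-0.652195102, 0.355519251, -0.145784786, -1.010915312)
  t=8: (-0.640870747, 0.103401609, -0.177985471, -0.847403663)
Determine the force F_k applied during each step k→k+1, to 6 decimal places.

F_0 = 9.086988 N
F_1 = -9.140776 N
F_2 = 0.434116 N
F_3 = 14.695232 N
F_4 = 10.457886 N
F_5 = 12.141467 N
F_6 = -11.932093 N
F_7 = -14.201305 N

step 0→1:
  ẍ = (ẋ'−ẋ)/dt = (0.049392694−-0.113629047)/0.031853 = 5.117940
  θ̈ = (θ̇'−θ̇)/dt = (-0.693298204−-0.568429361)/0.031853 = -3.920160
  sinθ=0.022889, cosθ=0.999738
  F = (M+m)·ẍ + m·l·cosθ·θ̈ − m·l·sinθ·θ̇² = 9.774702 + -0.686419 − 0.001295 = 9.086988
step 1→2:
  ẍ = (ẋ'−ẋ)/dt = (-0.115258903−0.049392694)/0.031853 = -5.169108
  θ̈ = (θ̇'−θ̇)/dt = (-0.560161013−-0.693298204)/0.031853 = 4.179738
  sinθ=0.004785, cosθ=0.999989
  F = (M+m)·ẍ + m·l·cosθ·θ̈ − m·l·sinθ·θ̇² = -9.872428 + 0.732054 − 0.000403 = -9.140776
step 2→3:
  ẍ = (ẋ'−ẋ)/dt = (-0.107033167−-0.115258903)/0.031853 = 0.258241
  θ̈ = (θ̇'−θ̇)/dt = (-0.571082898−-0.560161013)/0.031853 = -0.342884
  sinθ=-0.017298, cosθ=0.999850
  F = (M+m)·ẍ + m·l·cosθ·θ̈ − m·l·sinθ·θ̇² = 0.493211 + -0.060046 − -0.000951 = 0.434116
step 3→4:
  ẍ = (ẋ'−ẋ)/dt = (0.158299724−-0.107033167)/0.031853 = 8.329918
  θ̈ = (θ̇'−θ̇)/dt = (-0.792368832−-0.571082898)/0.031853 = -6.947099
  sinθ=-0.035134, cosθ=0.999383
  F = (M+m)·ẍ + m·l·cosθ·θ̈ − m·l·sinθ·θ̇² = 15.909228 + -1.216003 − -0.002007 = 14.695232
step 4→5:
  ẍ = (ẋ'−ẋ)/dt = (0.347720276−0.158299724)/0.031853 = 5.946710
  θ̈ = (θ̇'−θ̇)/dt = (-0.957289661−-0.792368832)/0.031853 = -5.177560
  sinθ=-0.053307, cosθ=0.998578
  F = (M+m)·ẍ + m·l·cosθ·θ̈ − m·l·sinθ·θ̇² = 11.357562 + -0.905538 − -0.005862 = 10.457886
step 5→6:
  ẍ = (ẋ'−ẋ)/dt = (0.567880387−0.347720276)/0.031853 = 6.911754
  θ̈ = (θ̇'−θ̇)/dt = (-1.152820586−-0.957289661)/0.031853 = -6.138540
  sinθ=-0.078491, cosθ=0.996915
  F = (M+m)·ẍ + m·l·cosθ·θ̈ − m·l·sinθ·θ̇² = 13.200691 + -1.071822 − -0.012598 = 12.141467
step 6→7:
  ẍ = (ẋ'−ẋ)/dt = (0.355519251−0.567880387)/0.031853 = -6.666912
  θ̈ = (θ̇'−θ̇)/dt = (-1.010915312−-1.152820586)/0.031853 = 4.455005
  sinθ=-0.108848, cosθ=0.994058
  F = (M+m)·ẍ + m·l·cosθ·θ̈ − m·l·sinθ·θ̇² = -12.733068 + 0.775639 − -0.025336 = -11.932093
step 7→8:
  ẍ = (ẋ'−ẋ)/dt = (0.103401609−0.355519251)/0.031853 = -7.915036
  θ̈ = (θ̇'−θ̇)/dt = (-0.847403663−-1.010915312)/0.031853 = 5.133320
  sinθ=-0.145269, cosθ=0.989392
  F = (M+m)·ẍ + m·l·cosθ·θ̈ − m·l·sinθ·θ̇² = -15.116848 + 0.889541 − -0.026002 = -14.201305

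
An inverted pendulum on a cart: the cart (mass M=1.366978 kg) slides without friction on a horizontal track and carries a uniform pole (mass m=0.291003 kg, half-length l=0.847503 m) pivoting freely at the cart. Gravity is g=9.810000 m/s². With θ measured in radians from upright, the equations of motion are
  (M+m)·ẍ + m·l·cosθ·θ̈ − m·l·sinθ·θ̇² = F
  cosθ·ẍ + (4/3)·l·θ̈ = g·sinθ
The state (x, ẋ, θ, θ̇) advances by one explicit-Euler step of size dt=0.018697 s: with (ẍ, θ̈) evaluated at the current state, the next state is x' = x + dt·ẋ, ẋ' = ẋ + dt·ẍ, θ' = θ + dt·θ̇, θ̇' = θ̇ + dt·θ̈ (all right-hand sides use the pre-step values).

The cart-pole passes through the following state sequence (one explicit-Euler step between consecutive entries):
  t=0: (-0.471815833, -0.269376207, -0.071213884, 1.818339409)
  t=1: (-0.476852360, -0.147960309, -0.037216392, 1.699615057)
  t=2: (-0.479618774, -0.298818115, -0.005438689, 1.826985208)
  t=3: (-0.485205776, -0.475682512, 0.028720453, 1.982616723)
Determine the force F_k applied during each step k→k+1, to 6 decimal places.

step 0→1:
  ẍ = (ẋ'−ẋ)/dt = (-0.147960309−-0.269376207)/0.018697 = 6.493871
  θ̈ = (θ̇'−θ̇)/dt = (1.699615057−1.818339409)/0.018697 = -6.349915
  sinθ=-0.071154, cosθ=0.997465
  F = (M+m)·ẍ + m·l·cosθ·θ̈ − m·l·sinθ·θ̇² = 10.766714 + -1.562084 − -0.058021 = 9.262651
step 1→2:
  ẍ = (ẋ'−ẋ)/dt = (-0.298818115−-0.147960309)/0.018697 = -8.068557
  θ̈ = (θ̇'−θ̇)/dt = (1.826985208−1.699615057)/0.018697 = 6.812331
  sinθ=-0.037208, cosθ=0.999308
  F = (M+m)·ẍ + m·l·cosθ·θ̈ − m·l·sinθ·θ̇² = -13.377514 + 1.678934 − -0.026508 = -11.672072
step 2→3:
  ẍ = (ẋ'−ẋ)/dt = (-0.475682512−-0.298818115)/0.018697 = -9.459507
  θ̈ = (θ̇'−θ̇)/dt = (1.982616723−1.826985208)/0.018697 = 8.323876
  sinθ=-0.005439, cosθ=0.999985
  F = (M+m)·ẍ + m·l·cosθ·θ̈ − m·l·sinθ·θ̇² = -15.683682 + 2.052853 − -0.004477 = -13.626352

F_0 = 9.262651 N
F_1 = -11.672072 N
F_2 = -13.626352 N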